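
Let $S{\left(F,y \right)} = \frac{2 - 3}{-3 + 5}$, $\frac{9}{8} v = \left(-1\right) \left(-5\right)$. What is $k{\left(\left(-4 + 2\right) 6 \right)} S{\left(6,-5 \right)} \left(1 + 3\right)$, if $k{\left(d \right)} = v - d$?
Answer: $- \frac{296}{9} \approx -32.889$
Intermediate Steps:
$v = \frac{40}{9}$ ($v = \frac{8 \left(\left(-1\right) \left(-5\right)\right)}{9} = \frac{8}{9} \cdot 5 = \frac{40}{9} \approx 4.4444$)
$S{\left(F,y \right)} = - \frac{1}{2}$
$k{\left(d \right)} = \frac{40}{9} - d$
$k{\left(\left(-4 + 2\right) 6 \right)} S{\left(6,-5 \right)} \left(1 + 3\right) = \left(\frac{40}{9} - \left(-4 + 2\right) 6\right) \left(- \frac{1}{2}\right) \left(1 + 3\right) = \left(\frac{40}{9} - \left(-2\right) 6\right) \left(- \frac{1}{2}\right) 4 = \left(\frac{40}{9} - -12\right) \left(- \frac{1}{2}\right) 4 = \left(\frac{40}{9} + 12\right) \left(- \frac{1}{2}\right) 4 = \frac{148}{9} \left(- \frac{1}{2}\right) 4 = \left(- \frac{74}{9}\right) 4 = - \frac{296}{9}$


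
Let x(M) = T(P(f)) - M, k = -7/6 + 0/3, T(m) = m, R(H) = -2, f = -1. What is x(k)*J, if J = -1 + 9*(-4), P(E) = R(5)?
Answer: 185/6 ≈ 30.833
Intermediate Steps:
P(E) = -2
k = -7/6 (k = -7*1/6 + 0*(1/3) = -7/6 + 0 = -7/6 ≈ -1.1667)
x(M) = -2 - M
J = -37 (J = -1 - 36 = -37)
x(k)*J = (-2 - 1*(-7/6))*(-37) = (-2 + 7/6)*(-37) = -5/6*(-37) = 185/6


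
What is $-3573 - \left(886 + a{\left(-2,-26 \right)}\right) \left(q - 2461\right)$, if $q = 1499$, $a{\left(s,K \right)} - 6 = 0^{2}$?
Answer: $854531$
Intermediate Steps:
$a{\left(s,K \right)} = 6$ ($a{\left(s,K \right)} = 6 + 0^{2} = 6 + 0 = 6$)
$-3573 - \left(886 + a{\left(-2,-26 \right)}\right) \left(q - 2461\right) = -3573 - \left(886 + 6\right) \left(1499 - 2461\right) = -3573 - 892 \left(-962\right) = -3573 - -858104 = -3573 + 858104 = 854531$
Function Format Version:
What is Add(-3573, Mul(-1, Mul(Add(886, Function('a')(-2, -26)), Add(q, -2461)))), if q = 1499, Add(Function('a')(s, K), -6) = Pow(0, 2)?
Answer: 854531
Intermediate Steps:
Function('a')(s, K) = 6 (Function('a')(s, K) = Add(6, Pow(0, 2)) = Add(6, 0) = 6)
Add(-3573, Mul(-1, Mul(Add(886, Function('a')(-2, -26)), Add(q, -2461)))) = Add(-3573, Mul(-1, Mul(Add(886, 6), Add(1499, -2461)))) = Add(-3573, Mul(-1, Mul(892, -962))) = Add(-3573, Mul(-1, -858104)) = Add(-3573, 858104) = 854531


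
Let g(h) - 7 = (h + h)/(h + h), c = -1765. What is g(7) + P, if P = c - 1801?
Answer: -3558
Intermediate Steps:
g(h) = 8 (g(h) = 7 + (h + h)/(h + h) = 7 + (2*h)/((2*h)) = 7 + (2*h)*(1/(2*h)) = 7 + 1 = 8)
P = -3566 (P = -1765 - 1801 = -3566)
g(7) + P = 8 - 3566 = -3558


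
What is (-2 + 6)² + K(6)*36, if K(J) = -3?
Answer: -92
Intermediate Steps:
(-2 + 6)² + K(6)*36 = (-2 + 6)² - 3*36 = 4² - 108 = 16 - 108 = -92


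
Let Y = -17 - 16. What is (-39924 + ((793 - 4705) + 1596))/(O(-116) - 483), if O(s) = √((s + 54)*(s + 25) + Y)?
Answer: 127512/1423 + 264*√5609/1423 ≈ 103.50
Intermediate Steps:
Y = -33
O(s) = √(-33 + (25 + s)*(54 + s)) (O(s) = √((s + 54)*(s + 25) - 33) = √((54 + s)*(25 + s) - 33) = √((25 + s)*(54 + s) - 33) = √(-33 + (25 + s)*(54 + s)))
(-39924 + ((793 - 4705) + 1596))/(O(-116) - 483) = (-39924 + ((793 - 4705) + 1596))/(√(1317 + (-116)² + 79*(-116)) - 483) = (-39924 + (-3912 + 1596))/(√(1317 + 13456 - 9164) - 483) = (-39924 - 2316)/(√5609 - 483) = -42240/(-483 + √5609)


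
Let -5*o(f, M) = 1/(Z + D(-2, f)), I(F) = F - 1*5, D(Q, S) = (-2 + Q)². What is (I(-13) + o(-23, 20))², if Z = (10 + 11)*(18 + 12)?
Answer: 3380375881/10432900 ≈ 324.01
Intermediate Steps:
I(F) = -5 + F (I(F) = F - 5 = -5 + F)
Z = 630 (Z = 21*30 = 630)
o(f, M) = -1/3230 (o(f, M) = -1/(5*(630 + (-2 - 2)²)) = -1/(5*(630 + (-4)²)) = -1/(5*(630 + 16)) = -⅕/646 = -⅕*1/646 = -1/3230)
(I(-13) + o(-23, 20))² = ((-5 - 13) - 1/3230)² = (-18 - 1/3230)² = (-58141/3230)² = 3380375881/10432900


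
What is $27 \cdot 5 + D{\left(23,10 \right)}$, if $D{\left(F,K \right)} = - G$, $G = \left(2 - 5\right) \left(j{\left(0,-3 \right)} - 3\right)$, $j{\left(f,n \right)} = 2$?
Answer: $132$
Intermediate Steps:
$G = 3$ ($G = \left(2 - 5\right) \left(2 - 3\right) = \left(-3\right) \left(-1\right) = 3$)
$D{\left(F,K \right)} = -3$ ($D{\left(F,K \right)} = \left(-1\right) 3 = -3$)
$27 \cdot 5 + D{\left(23,10 \right)} = 27 \cdot 5 - 3 = 135 - 3 = 132$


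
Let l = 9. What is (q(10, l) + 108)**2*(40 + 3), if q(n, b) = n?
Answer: 598732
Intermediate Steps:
(q(10, l) + 108)**2*(40 + 3) = (10 + 108)**2*(40 + 3) = 118**2*43 = 13924*43 = 598732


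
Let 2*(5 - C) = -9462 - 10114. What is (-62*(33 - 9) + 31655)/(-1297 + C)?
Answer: 30167/8496 ≈ 3.5507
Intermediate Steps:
C = 9793 (C = 5 - (-9462 - 10114)/2 = 5 - ½*(-19576) = 5 + 9788 = 9793)
(-62*(33 - 9) + 31655)/(-1297 + C) = (-62*(33 - 9) + 31655)/(-1297 + 9793) = (-62*24 + 31655)/8496 = (-1488 + 31655)*(1/8496) = 30167*(1/8496) = 30167/8496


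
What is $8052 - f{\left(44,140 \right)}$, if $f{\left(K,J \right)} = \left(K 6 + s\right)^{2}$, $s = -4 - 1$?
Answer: $-59029$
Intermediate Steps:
$s = -5$
$f{\left(K,J \right)} = \left(-5 + 6 K\right)^{2}$ ($f{\left(K,J \right)} = \left(K 6 - 5\right)^{2} = \left(6 K - 5\right)^{2} = \left(-5 + 6 K\right)^{2}$)
$8052 - f{\left(44,140 \right)} = 8052 - \left(-5 + 6 \cdot 44\right)^{2} = 8052 - \left(-5 + 264\right)^{2} = 8052 - 259^{2} = 8052 - 67081 = -59029$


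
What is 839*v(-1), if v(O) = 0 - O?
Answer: 839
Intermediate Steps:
v(O) = -O
839*v(-1) = 839*(-1*(-1)) = 839*1 = 839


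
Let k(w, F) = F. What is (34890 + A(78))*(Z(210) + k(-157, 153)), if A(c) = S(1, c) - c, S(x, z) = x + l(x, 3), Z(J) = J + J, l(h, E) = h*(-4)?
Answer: 19945557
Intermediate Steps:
l(h, E) = -4*h
Z(J) = 2*J
S(x, z) = -3*x (S(x, z) = x - 4*x = -3*x)
A(c) = -3 - c (A(c) = -3*1 - c = -3 - c)
(34890 + A(78))*(Z(210) + k(-157, 153)) = (34890 + (-3 - 1*78))*(2*210 + 153) = (34890 + (-3 - 78))*(420 + 153) = (34890 - 81)*573 = 34809*573 = 19945557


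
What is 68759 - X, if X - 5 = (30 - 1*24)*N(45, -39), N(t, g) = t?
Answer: 68484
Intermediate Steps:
X = 275 (X = 5 + (30 - 1*24)*45 = 5 + (30 - 24)*45 = 5 + 6*45 = 5 + 270 = 275)
68759 - X = 68759 - 1*275 = 68759 - 275 = 68484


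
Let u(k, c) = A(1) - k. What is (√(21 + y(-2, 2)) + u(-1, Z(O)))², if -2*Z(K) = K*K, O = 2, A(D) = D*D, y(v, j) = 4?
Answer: 49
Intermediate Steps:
A(D) = D²
Z(K) = -K²/2 (Z(K) = -K*K/2 = -K²/2)
u(k, c) = 1 - k (u(k, c) = 1² - k = 1 - k)
(√(21 + y(-2, 2)) + u(-1, Z(O)))² = (√(21 + 4) + (1 - 1*(-1)))² = (√25 + (1 + 1))² = (5 + 2)² = 7² = 49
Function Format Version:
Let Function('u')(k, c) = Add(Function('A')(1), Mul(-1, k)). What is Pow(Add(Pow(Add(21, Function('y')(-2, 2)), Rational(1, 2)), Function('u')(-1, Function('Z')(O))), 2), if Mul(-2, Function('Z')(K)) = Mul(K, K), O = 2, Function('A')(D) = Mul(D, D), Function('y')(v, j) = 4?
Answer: 49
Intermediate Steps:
Function('A')(D) = Pow(D, 2)
Function('Z')(K) = Mul(Rational(-1, 2), Pow(K, 2)) (Function('Z')(K) = Mul(Rational(-1, 2), Mul(K, K)) = Mul(Rational(-1, 2), Pow(K, 2)))
Function('u')(k, c) = Add(1, Mul(-1, k)) (Function('u')(k, c) = Add(Pow(1, 2), Mul(-1, k)) = Add(1, Mul(-1, k)))
Pow(Add(Pow(Add(21, Function('y')(-2, 2)), Rational(1, 2)), Function('u')(-1, Function('Z')(O))), 2) = Pow(Add(Pow(Add(21, 4), Rational(1, 2)), Add(1, Mul(-1, -1))), 2) = Pow(Add(Pow(25, Rational(1, 2)), Add(1, 1)), 2) = Pow(Add(5, 2), 2) = Pow(7, 2) = 49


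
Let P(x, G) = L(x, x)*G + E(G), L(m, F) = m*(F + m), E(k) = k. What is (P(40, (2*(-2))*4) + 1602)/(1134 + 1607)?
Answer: -49614/2741 ≈ -18.101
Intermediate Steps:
P(x, G) = G + 2*G*x**2 (P(x, G) = (x*(x + x))*G + G = (x*(2*x))*G + G = (2*x**2)*G + G = 2*G*x**2 + G = G + 2*G*x**2)
(P(40, (2*(-2))*4) + 1602)/(1134 + 1607) = (((2*(-2))*4)*(1 + 2*40**2) + 1602)/(1134 + 1607) = ((-4*4)*(1 + 2*1600) + 1602)/2741 = (-16*(1 + 3200) + 1602)*(1/2741) = (-16*3201 + 1602)*(1/2741) = (-51216 + 1602)*(1/2741) = -49614*1/2741 = -49614/2741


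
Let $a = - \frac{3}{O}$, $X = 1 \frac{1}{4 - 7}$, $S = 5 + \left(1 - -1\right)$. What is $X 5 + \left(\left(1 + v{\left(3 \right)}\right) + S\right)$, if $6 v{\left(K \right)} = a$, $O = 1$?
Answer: $\frac{35}{6} \approx 5.8333$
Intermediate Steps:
$S = 7$ ($S = 5 + \left(1 + 1\right) = 5 + 2 = 7$)
$X = - \frac{1}{3}$ ($X = 1 \frac{1}{4 - 7} = 1 \frac{1}{-3} = 1 \left(- \frac{1}{3}\right) = - \frac{1}{3} \approx -0.33333$)
$a = -3$ ($a = - \frac{3}{1} = \left(-3\right) 1 = -3$)
$v{\left(K \right)} = - \frac{1}{2}$ ($v{\left(K \right)} = \frac{1}{6} \left(-3\right) = - \frac{1}{2}$)
$X 5 + \left(\left(1 + v{\left(3 \right)}\right) + S\right) = \left(- \frac{1}{3}\right) 5 + \left(\left(1 - \frac{1}{2}\right) + 7\right) = - \frac{5}{3} + \left(\frac{1}{2} + 7\right) = - \frac{5}{3} + \frac{15}{2} = \frac{35}{6}$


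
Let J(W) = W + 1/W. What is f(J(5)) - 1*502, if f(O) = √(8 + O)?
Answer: -502 + √330/5 ≈ -498.37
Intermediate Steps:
J(W) = W + 1/W
f(J(5)) - 1*502 = √(8 + (5 + 1/5)) - 1*502 = √(8 + (5 + ⅕)) - 502 = √(8 + 26/5) - 502 = √(66/5) - 502 = √330/5 - 502 = -502 + √330/5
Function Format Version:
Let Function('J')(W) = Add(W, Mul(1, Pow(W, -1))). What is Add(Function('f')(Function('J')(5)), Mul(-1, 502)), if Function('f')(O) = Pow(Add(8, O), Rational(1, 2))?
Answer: Add(-502, Mul(Rational(1, 5), Pow(330, Rational(1, 2)))) ≈ -498.37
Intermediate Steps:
Function('J')(W) = Add(W, Pow(W, -1))
Add(Function('f')(Function('J')(5)), Mul(-1, 502)) = Add(Pow(Add(8, Add(5, Pow(5, -1))), Rational(1, 2)), Mul(-1, 502)) = Add(Pow(Add(8, Add(5, Rational(1, 5))), Rational(1, 2)), -502) = Add(Pow(Add(8, Rational(26, 5)), Rational(1, 2)), -502) = Add(Pow(Rational(66, 5), Rational(1, 2)), -502) = Add(Mul(Rational(1, 5), Pow(330, Rational(1, 2))), -502) = Add(-502, Mul(Rational(1, 5), Pow(330, Rational(1, 2))))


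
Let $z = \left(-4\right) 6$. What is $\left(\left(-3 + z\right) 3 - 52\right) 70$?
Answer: $-9310$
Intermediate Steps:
$z = -24$
$\left(\left(-3 + z\right) 3 - 52\right) 70 = \left(\left(-3 - 24\right) 3 - 52\right) 70 = \left(\left(-27\right) 3 - 52\right) 70 = \left(-81 - 52\right) 70 = \left(-133\right) 70 = -9310$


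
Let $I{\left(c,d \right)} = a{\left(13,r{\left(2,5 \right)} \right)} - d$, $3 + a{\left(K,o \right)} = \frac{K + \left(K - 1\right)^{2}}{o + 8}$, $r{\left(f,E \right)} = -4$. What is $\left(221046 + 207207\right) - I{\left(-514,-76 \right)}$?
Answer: $\frac{1712563}{4} \approx 4.2814 \cdot 10^{5}$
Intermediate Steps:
$a{\left(K,o \right)} = -3 + \frac{K + \left(-1 + K\right)^{2}}{8 + o}$ ($a{\left(K,o \right)} = -3 + \frac{K + \left(K - 1\right)^{2}}{o + 8} = -3 + \frac{K + \left(-1 + K\right)^{2}}{8 + o}$)
$I{\left(c,d \right)} = \frac{145}{4} - d$ ($I{\left(c,d \right)} = \frac{-23 + 13^{2} - 13 - -12}{8 - 4} - d = \frac{-23 + 169 - 13 + 12}{4} - d = \frac{1}{4} \cdot 145 - d = \frac{145}{4} - d$)
$\left(221046 + 207207\right) - I{\left(-514,-76 \right)} = \left(221046 + 207207\right) - \left(\frac{145}{4} - -76\right) = 428253 - \left(\frac{145}{4} + 76\right) = 428253 - \frac{449}{4} = \frac{1712563}{4}$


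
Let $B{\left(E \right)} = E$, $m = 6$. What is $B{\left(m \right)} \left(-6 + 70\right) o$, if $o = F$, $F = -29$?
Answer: $-11136$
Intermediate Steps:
$o = -29$
$B{\left(m \right)} \left(-6 + 70\right) o = 6 \left(-6 + 70\right) \left(-29\right) = 6 \cdot 64 \left(-29\right) = 384 \left(-29\right) = -11136$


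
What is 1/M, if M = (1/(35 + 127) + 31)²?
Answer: 26244/25230529 ≈ 0.0010402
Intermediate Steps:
M = 25230529/26244 (M = (1/162 + 31)² = (5023/162)² = 25230529/26244 ≈ 961.38)
1/M = 1/(25230529/26244) = 26244/25230529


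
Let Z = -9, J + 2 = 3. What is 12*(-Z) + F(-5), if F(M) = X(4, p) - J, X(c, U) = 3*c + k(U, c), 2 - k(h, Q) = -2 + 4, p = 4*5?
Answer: 119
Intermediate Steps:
J = 1 (J = -2 + 3 = 1)
p = 20
k(h, Q) = 0 (k(h, Q) = 2 - (-2 + 4) = 2 - 1*2 = 2 - 2 = 0)
X(c, U) = 3*c (X(c, U) = 3*c + 0 = 3*c)
F(M) = 11 (F(M) = 3*4 - 1*1 = 12 - 1 = 11)
12*(-Z) + F(-5) = 12*(-1*(-9)) + 11 = 12*9 + 11 = 108 + 11 = 119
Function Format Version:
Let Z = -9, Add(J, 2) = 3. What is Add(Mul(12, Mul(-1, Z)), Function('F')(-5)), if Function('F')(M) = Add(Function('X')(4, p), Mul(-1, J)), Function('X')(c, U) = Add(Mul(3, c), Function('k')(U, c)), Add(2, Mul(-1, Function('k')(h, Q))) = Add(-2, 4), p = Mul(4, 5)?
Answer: 119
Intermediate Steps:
J = 1 (J = Add(-2, 3) = 1)
p = 20
Function('k')(h, Q) = 0 (Function('k')(h, Q) = Add(2, Mul(-1, Add(-2, 4))) = Add(2, Mul(-1, 2)) = Add(2, -2) = 0)
Function('X')(c, U) = Mul(3, c) (Function('X')(c, U) = Add(Mul(3, c), 0) = Mul(3, c))
Function('F')(M) = 11 (Function('F')(M) = Add(Mul(3, 4), Mul(-1, 1)) = Add(12, -1) = 11)
Add(Mul(12, Mul(-1, Z)), Function('F')(-5)) = Add(Mul(12, Mul(-1, -9)), 11) = Add(Mul(12, 9), 11) = Add(108, 11) = 119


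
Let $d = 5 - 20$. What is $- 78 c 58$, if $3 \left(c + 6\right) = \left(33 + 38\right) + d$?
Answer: $-57304$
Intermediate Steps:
$d = -15$ ($d = 5 - 20 = -15$)
$c = \frac{38}{3}$ ($c = -6 + \frac{\left(33 + 38\right) - 15}{3} = -6 + \frac{71 - 15}{3} = -6 + \frac{1}{3} \cdot 56 = -6 + \frac{56}{3} = \frac{38}{3} \approx 12.667$)
$- 78 c 58 = \left(-78\right) \frac{38}{3} \cdot 58 = \left(-988\right) 58 = -57304$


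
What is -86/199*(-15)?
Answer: 1290/199 ≈ 6.4824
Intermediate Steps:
-86/199*(-15) = 1290/199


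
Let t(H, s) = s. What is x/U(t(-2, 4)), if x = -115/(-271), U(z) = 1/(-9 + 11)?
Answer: 230/271 ≈ 0.84871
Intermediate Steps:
U(z) = 1/2
x = 115/271 (x = -115*(-1/271) = 115/271 ≈ 0.42435)
x/U(t(-2, 4)) = 115/(271*(1/2)) = (115/271)*2 = 230/271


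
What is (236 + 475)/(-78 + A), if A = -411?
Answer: -237/163 ≈ -1.4540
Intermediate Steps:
(236 + 475)/(-78 + A) = (236 + 475)/(-78 - 411) = 711/(-489) = 711*(-1/489) = -237/163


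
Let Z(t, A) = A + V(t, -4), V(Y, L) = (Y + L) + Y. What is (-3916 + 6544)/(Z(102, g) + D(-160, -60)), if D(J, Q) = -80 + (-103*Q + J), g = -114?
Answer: 1314/3013 ≈ 0.43611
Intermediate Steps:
V(Y, L) = L + 2*Y (V(Y, L) = (L + Y) + Y = L + 2*Y)
D(J, Q) = -80 + J - 103*Q (D(J, Q) = -80 + (J - 103*Q) = -80 + J - 103*Q)
Z(t, A) = -4 + A + 2*t (Z(t, A) = A + (-4 + 2*t) = -4 + A + 2*t)
(-3916 + 6544)/(Z(102, g) + D(-160, -60)) = (-3916 + 6544)/((-4 - 114 + 2*102) + (-80 - 160 - 103*(-60))) = 2628/((-4 - 114 + 204) + (-80 - 160 + 6180)) = 2628/(86 + 5940) = 2628/6026 = 2628*(1/6026) = 1314/3013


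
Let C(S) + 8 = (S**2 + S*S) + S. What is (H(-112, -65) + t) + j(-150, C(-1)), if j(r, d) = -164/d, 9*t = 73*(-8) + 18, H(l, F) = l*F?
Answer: 456154/63 ≈ 7240.5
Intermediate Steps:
H(l, F) = F*l
C(S) = -8 + S + 2*S**2 (C(S) = -8 + ((S**2 + S*S) + S) = -8 + ((S**2 + S**2) + S) = -8 + (2*S**2 + S) = -8 + (S + 2*S**2) = -8 + S + 2*S**2)
t = -566/9 (t = (73*(-8) + 18)/9 = (-584 + 18)/9 = (1/9)*(-566) = -566/9 ≈ -62.889)
(H(-112, -65) + t) + j(-150, C(-1)) = (-65*(-112) - 566/9) - 164/(-8 - 1 + 2*(-1)**2) = (7280 - 566/9) - 164/(-8 - 1 + 2*1) = 64954/9 - 164/(-8 - 1 + 2) = 64954/9 - 164/(-7) = 64954/9 - 164*(-1/7) = 64954/9 + 164/7 = 456154/63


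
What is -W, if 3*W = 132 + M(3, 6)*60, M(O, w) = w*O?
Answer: -404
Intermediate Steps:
M(O, w) = O*w
W = 404 (W = (132 + (3*6)*60)/3 = (132 + 18*60)/3 = (132 + 1080)/3 = (1/3)*1212 = 404)
-W = -1*404 = -404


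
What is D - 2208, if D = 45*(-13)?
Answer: -2793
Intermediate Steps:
D = -585
D - 2208 = -585 - 2208 = -2793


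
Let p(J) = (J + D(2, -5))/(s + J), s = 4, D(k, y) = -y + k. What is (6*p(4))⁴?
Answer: 1185921/256 ≈ 4632.5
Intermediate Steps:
D(k, y) = k - y
p(J) = (7 + J)/(4 + J) (p(J) = (J + (2 - 1*(-5)))/(4 + J) = (J + (2 + 5))/(4 + J) = (J + 7)/(4 + J) = (7 + J)/(4 + J))
(6*p(4))⁴ = (6*((7 + 4)/(4 + 4)))⁴ = (6*(11/8))⁴ = (33/4)⁴ = 1185921/256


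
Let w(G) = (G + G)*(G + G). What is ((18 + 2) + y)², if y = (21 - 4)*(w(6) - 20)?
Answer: 4528384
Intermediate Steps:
w(G) = 4*G² (w(G) = (2*G)*(2*G) = 4*G²)
y = 2108 (y = (21 - 4)*(4*6² - 20) = 17*(4*36 - 20) = 17*(144 - 20) = 17*124 = 2108)
((18 + 2) + y)² = ((18 + 2) + 2108)² = (20 + 2108)² = 2128² = 4528384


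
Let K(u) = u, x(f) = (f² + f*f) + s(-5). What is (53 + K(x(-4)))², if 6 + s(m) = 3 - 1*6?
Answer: 5776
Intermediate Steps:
s(m) = -9 (s(m) = -6 + (3 - 1*6) = -6 + (3 - 6) = -6 - 3 = -9)
x(f) = -9 + 2*f² (x(f) = (f² + f*f) - 9 = (f² + f²) - 9 = 2*f² - 9 = -9 + 2*f²)
(53 + K(x(-4)))² = (53 + (-9 + 2*(-4)²))² = (53 + (-9 + 2*16))² = (53 + (-9 + 32))² = (53 + 23)² = 76² = 5776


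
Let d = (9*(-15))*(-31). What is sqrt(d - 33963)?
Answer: I*sqrt(29778) ≈ 172.56*I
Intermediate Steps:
d = 4185 (d = -135*(-31) = 4185)
sqrt(d - 33963) = sqrt(4185 - 33963) = sqrt(-29778) = I*sqrt(29778)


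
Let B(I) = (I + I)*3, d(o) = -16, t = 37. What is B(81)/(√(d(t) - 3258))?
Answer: -243*I*√3274/1637 ≈ -8.4937*I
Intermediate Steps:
B(I) = 6*I (B(I) = (2*I)*3 = 6*I)
B(81)/(√(d(t) - 3258)) = (6*81)/(√(-16 - 3258)) = 486/(√(-3274)) = 486/((I*√3274)) = 486*(-I*√3274/3274) = -243*I*√3274/1637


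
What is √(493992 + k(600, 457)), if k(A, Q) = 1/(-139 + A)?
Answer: √104983674293/461 ≈ 702.85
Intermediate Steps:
√(493992 + k(600, 457)) = √(493992 + 1/(-139 + 600)) = √(493992 + 1/461) = √(227730313/461) = √104983674293/461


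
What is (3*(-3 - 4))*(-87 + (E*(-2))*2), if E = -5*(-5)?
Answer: 3927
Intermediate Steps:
E = 25
(3*(-3 - 4))*(-87 + (E*(-2))*2) = (3*(-3 - 4))*(-87 + (25*(-2))*2) = (3*(-7))*(-87 - 50*2) = -21*(-87 - 100) = -21*(-187) = 3927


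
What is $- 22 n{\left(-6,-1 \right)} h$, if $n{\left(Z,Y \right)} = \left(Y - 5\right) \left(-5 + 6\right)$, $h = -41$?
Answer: $-5412$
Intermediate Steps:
$n{\left(Z,Y \right)} = -5 + Y$ ($n{\left(Z,Y \right)} = \left(-5 + Y\right) 1 = -5 + Y$)
$- 22 n{\left(-6,-1 \right)} h = - 22 \left(-5 - 1\right) \left(-41\right) = \left(-22\right) \left(-6\right) \left(-41\right) = 132 \left(-41\right) = -5412$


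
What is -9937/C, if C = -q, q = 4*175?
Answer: 9937/700 ≈ 14.196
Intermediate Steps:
q = 700
C = -700 (C = -1*700 = -700)
-9937/C = -9937/(-700) = -9937*(-1/700) = 9937/700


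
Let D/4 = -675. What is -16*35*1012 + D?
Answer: -569420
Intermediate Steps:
D = -2700 (D = 4*(-675) = -2700)
-16*35*1012 + D = -16*35*1012 - 2700 = -560*1012 - 2700 = -566720 - 2700 = -569420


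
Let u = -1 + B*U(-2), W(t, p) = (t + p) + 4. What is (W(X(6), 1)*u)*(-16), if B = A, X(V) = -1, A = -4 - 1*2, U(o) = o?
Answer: -704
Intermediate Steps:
A = -6 (A = -4 - 2 = -6)
W(t, p) = 4 + p + t (W(t, p) = (p + t) + 4 = 4 + p + t)
B = -6
u = 11 (u = -1 - 6*(-2) = -1 + 12 = 11)
(W(X(6), 1)*u)*(-16) = ((4 + 1 - 1)*11)*(-16) = (4*11)*(-16) = 44*(-16) = -704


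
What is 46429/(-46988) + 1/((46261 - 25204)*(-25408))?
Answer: -6210067449203/6284835959232 ≈ -0.98810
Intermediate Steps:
46429/(-46988) + 1/((46261 - 25204)*(-25408)) = 46429*(-1/46988) - 1/25408/21057 = -46429/46988 + (1/21057)*(-1/25408) = -46429/46988 - 1/535016256 = -6210067449203/6284835959232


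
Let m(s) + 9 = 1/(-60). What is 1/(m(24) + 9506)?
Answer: 60/569819 ≈ 0.00010530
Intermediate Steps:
m(s) = -541/60 (m(s) = -9 + 1/(-60) = -9 - 1/60 = -541/60)
1/(m(24) + 9506) = 1/(-541/60 + 9506) = 1/(569819/60) = 60/569819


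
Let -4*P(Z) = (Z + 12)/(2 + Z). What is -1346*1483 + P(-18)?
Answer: -63875779/32 ≈ -1.9961e+6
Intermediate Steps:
P(Z) = -(12 + Z)/(4*(2 + Z)) (P(Z) = -(Z + 12)/(4*(2 + Z)) = -(12 + Z)/(4*(2 + Z)))
-1346*1483 + P(-18) = -1346*1483 + (-12 - 1*(-18))/(4*(2 - 18)) = -1996118 + (¼)*(-12 + 18)/(-16) = -1996118 + (¼)*(-1/16)*6 = -1996118 - 3/32 = -63875779/32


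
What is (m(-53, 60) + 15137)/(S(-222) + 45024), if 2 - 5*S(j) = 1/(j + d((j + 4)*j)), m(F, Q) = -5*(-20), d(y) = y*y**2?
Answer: 8635706548008003090/25517982929719205507 ≈ 0.33842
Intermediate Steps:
d(y) = y**3
m(F, Q) = 100
S(j) = 2/5 - 1/(5*(j + j**3*(4 + j)**3)) (S(j) = 2/5 - 1/(5*(j + ((j + 4)*j)**3)) = 2/5 - 1/(5*(j + ((4 + j)*j)**3)) = 2/5 - 1/(5*(j + (j*(4 + j))**3)) = 2/5 - 1/(5*(j + j**3*(4 + j)**3)))
(m(-53, 60) + 15137)/(S(-222) + 45024) = (100 + 15137)/((1/5)*(-1 + 2*(-222) + 2*(-222)**3*(4 - 222)**3)/(-222*(1 + (-222)**2*(4 - 222)**3)) + 45024) = 15237/((1/5)*(-1/222)*(-1 - 444 + 2*(-10941048)*(-218)**3)/(1 + 49284*(-218)**3) + 45024) = 15237/((1/5)*(-1/222)*(-1 - 444 + 2*(-10941048)*(-10360232))/(1 + 49284*(-10360232)) + 45024) = 15237/((1/5)*(-1/222)*(-1 - 444 + 226703591206272)/(1 - 510593673888) + 45024) = 15237/((1/5)*(-1/222)*226703591205827/(-510593673887) + 45024) = 15237/((1/5)*(-1/222)*(-1/510593673887)*226703591205827 + 45024) = 15237/(226703591205827/566758978014570 + 45024) = 15237/(25517982929719205507/566758978014570) = 15237*(566758978014570/25517982929719205507) = 8635706548008003090/25517982929719205507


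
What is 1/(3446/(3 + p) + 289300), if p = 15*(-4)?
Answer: 57/16486654 ≈ 3.4573e-6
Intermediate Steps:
p = -60
1/(3446/(3 + p) + 289300) = 1/(3446/(3 - 60) + 289300) = 1/(3446/(-57) + 289300) = 1/(3446*(-1/57) + 289300) = 1/(-3446/57 + 289300) = 1/(16486654/57) = 57/16486654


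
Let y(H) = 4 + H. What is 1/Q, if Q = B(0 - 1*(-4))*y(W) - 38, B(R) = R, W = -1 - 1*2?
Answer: -1/34 ≈ -0.029412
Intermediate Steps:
W = -3 (W = -1 - 2 = -3)
Q = -34 (Q = (0 - 1*(-4))*(4 - 3) - 38 = (0 + 4)*1 - 38 = 4*1 - 38 = 4 - 38 = -34)
1/Q = 1/(-34) = -1/34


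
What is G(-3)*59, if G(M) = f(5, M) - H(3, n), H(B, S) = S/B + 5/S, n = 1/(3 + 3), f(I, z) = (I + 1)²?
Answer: 6313/18 ≈ 350.72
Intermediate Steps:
f(I, z) = (1 + I)²
n = ⅙ (n = 1/6 = ⅙ ≈ 0.16667)
H(B, S) = 5/S + S/B
G(M) = 107/18 (G(M) = (1 + 5)² - (5/(⅙) + (⅙)/3) = 6² - (5*6 + (⅙)*(⅓)) = 36 - (30 + 1/18) = 36 - 1*541/18 = 36 - 541/18 = 107/18)
G(-3)*59 = (107/18)*59 = 6313/18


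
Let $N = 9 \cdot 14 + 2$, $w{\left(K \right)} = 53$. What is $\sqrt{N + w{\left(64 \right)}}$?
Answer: $\sqrt{181} \approx 13.454$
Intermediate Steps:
$N = 128$ ($N = 126 + 2 = 128$)
$\sqrt{N + w{\left(64 \right)}} = \sqrt{128 + 53} = \sqrt{181}$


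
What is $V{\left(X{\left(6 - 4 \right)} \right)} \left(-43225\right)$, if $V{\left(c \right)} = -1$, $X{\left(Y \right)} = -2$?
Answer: $43225$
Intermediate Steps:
$V{\left(X{\left(6 - 4 \right)} \right)} \left(-43225\right) = \left(-1\right) \left(-43225\right) = 43225$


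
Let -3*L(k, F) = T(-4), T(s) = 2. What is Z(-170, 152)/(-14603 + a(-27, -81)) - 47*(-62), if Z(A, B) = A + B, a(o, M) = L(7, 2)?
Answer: 127665308/43811 ≈ 2914.0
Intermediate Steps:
L(k, F) = -⅔ (L(k, F) = -⅓*2 = -⅔)
a(o, M) = -⅔
Z(-170, 152)/(-14603 + a(-27, -81)) - 47*(-62) = (-170 + 152)/(-14603 - ⅔) - 47*(-62) = -18/(-43811/3) - 1*(-2914) = -18*(-3/43811) + 2914 = 54/43811 + 2914 = 127665308/43811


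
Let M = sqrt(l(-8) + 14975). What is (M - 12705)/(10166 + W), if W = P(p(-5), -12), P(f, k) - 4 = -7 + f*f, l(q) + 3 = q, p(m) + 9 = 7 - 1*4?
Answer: -1815/1457 + 2*sqrt(3741)/10199 ≈ -1.2337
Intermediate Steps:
p(m) = -6 (p(m) = -9 + (7 - 1*4) = -9 + (7 - 4) = -9 + 3 = -6)
l(q) = -3 + q
P(f, k) = -3 + f**2 (P(f, k) = 4 + (-7 + f*f) = 4 + (-7 + f**2) = -3 + f**2)
W = 33 (W = -3 + (-6)**2 = -3 + 36 = 33)
M = 2*sqrt(3741) (M = sqrt((-3 - 8) + 14975) = sqrt(-11 + 14975) = sqrt(14964) = 2*sqrt(3741) ≈ 122.33)
(M - 12705)/(10166 + W) = (2*sqrt(3741) - 12705)/(10166 + 33) = (-12705 + 2*sqrt(3741))/10199 = (-12705 + 2*sqrt(3741))*(1/10199) = -1815/1457 + 2*sqrt(3741)/10199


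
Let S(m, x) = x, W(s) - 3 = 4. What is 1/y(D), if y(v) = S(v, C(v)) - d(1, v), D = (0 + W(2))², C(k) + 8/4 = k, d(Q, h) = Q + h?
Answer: -⅓ ≈ -0.33333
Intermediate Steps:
W(s) = 7 (W(s) = 3 + 4 = 7)
C(k) = -2 + k
D = 49 (D = (0 + 7)² = 7² = 49)
y(v) = -3 (y(v) = (-2 + v) - (1 + v) = (-2 + v) + (-1 - v) = -3)
1/y(D) = 1/(-3) = -⅓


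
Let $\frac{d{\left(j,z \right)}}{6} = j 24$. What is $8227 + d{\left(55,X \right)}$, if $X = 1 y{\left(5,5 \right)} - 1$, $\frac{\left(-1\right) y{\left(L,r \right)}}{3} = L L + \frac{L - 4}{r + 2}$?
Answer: $16147$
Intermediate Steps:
$y{\left(L,r \right)} = - 3 L^{2} - \frac{3 \left(-4 + L\right)}{2 + r}$ ($y{\left(L,r \right)} = - 3 \left(L L + \frac{L - 4}{r + 2}\right) = - 3 \left(L^{2} + \frac{-4 + L}{2 + r}\right) = - 3 L^{2} - \frac{3 \left(-4 + L\right)}{2 + r}$)
$X = - \frac{535}{7}$ ($X = 1 \frac{3 \left(4 - 5 - 2 \cdot 5^{2} - 5 \cdot 5^{2}\right)}{2 + 5} - 1 = 1 \frac{3 \left(4 - 5 - 50 - 5 \cdot 25\right)}{7} - 1 = 1 \cdot 3 \cdot \frac{1}{7} \left(4 - 5 - 50 - 125\right) - 1 = 1 \cdot 3 \cdot \frac{1}{7} \left(-176\right) - 1 = 1 \left(- \frac{528}{7}\right) - 1 = - \frac{528}{7} - 1 = - \frac{535}{7} \approx -76.429$)
$d{\left(j,z \right)} = 144 j$ ($d{\left(j,z \right)} = 6 j 24 = 6 \cdot 24 j = 144 j$)
$8227 + d{\left(55,X \right)} = 8227 + 144 \cdot 55 = 8227 + 7920 = 16147$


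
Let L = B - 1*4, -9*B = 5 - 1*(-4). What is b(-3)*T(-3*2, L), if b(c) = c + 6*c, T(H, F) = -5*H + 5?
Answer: -735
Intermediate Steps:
B = -1 (B = -(5 - 1*(-4))/9 = -(5 + 4)/9 = -1/9*9 = -1)
L = -5 (L = -1 - 1*4 = -1 - 4 = -5)
T(H, F) = 5 - 5*H
b(c) = 7*c
b(-3)*T(-3*2, L) = (7*(-3))*(5 - (-15)*2) = -21*(5 - 5*(-6)) = -21*(5 + 30) = -21*35 = -735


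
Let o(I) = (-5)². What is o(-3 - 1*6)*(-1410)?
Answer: -35250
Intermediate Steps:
o(I) = 25
o(-3 - 1*6)*(-1410) = 25*(-1410) = -35250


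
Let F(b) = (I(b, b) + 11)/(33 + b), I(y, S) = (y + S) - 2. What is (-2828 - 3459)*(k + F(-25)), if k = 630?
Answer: -31428713/8 ≈ -3.9286e+6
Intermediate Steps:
I(y, S) = -2 + S + y (I(y, S) = (S + y) - 2 = -2 + S + y)
F(b) = (9 + 2*b)/(33 + b) (F(b) = ((-2 + b + b) + 11)/(33 + b) = ((-2 + 2*b) + 11)/(33 + b) = (9 + 2*b)/(33 + b))
(-2828 - 3459)*(k + F(-25)) = (-2828 - 3459)*(630 + (9 + 2*(-25))/(33 - 25)) = -6287*(630 + (9 - 50)/8) = -6287*(630 + (⅛)*(-41)) = -6287*(630 - 41/8) = -6287*4999/8 = -31428713/8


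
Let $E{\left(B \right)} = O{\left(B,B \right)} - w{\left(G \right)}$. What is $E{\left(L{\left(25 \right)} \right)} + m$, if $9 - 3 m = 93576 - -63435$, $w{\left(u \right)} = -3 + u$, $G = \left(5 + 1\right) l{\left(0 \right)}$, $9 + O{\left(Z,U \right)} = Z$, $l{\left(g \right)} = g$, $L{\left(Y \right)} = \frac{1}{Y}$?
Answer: $- \frac{1308499}{25} \approx -52340.0$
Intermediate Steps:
$O{\left(Z,U \right)} = -9 + Z$
$G = 0$ ($G = \left(5 + 1\right) 0 = 6 \cdot 0 = 0$)
$E{\left(B \right)} = -6 + B$ ($E{\left(B \right)} = \left(-9 + B\right) - \left(-3 + 0\right) = \left(-9 + B\right) - -3 = \left(-9 + B\right) + 3 = -6 + B$)
$m = -52334$ ($m = 3 - \frac{93576 - -63435}{3} = 3 - \frac{93576 + 63435}{3} = 3 - 52337 = -52334$)
$E{\left(L{\left(25 \right)} \right)} + m = \left(-6 + \frac{1}{25}\right) - 52334 = - \frac{149}{25} - 52334 = - \frac{1308499}{25}$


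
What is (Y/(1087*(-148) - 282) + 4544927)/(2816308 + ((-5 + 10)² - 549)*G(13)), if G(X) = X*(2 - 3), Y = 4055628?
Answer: 366223644919/227484186480 ≈ 1.6099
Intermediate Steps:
G(X) = -X (G(X) = X*(-1) = -X)
(Y/(1087*(-148) - 282) + 4544927)/(2816308 + ((-5 + 10)² - 549)*G(13)) = (4055628/(1087*(-148) - 282) + 4544927)/(2816308 + ((-5 + 10)² - 549)*(-1*13)) = (4055628/(-160876 - 282) + 4544927)/(2816308 + (5² - 549)*(-13)) = (4055628/(-161158) + 4544927)/(2816308 + (25 - 549)*(-13)) = (4055628*(-1/161158) + 4544927)/(2816308 - 524*(-13)) = (-2027814/80579 + 4544927)/(2816308 + 6812) = (366223644919/80579)/2823120 = (366223644919/80579)*(1/2823120) = 366223644919/227484186480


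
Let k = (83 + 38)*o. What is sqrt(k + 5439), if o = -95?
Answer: 2*I*sqrt(1514) ≈ 77.82*I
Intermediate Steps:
k = -11495 (k = (83 + 38)*(-95) = 121*(-95) = -11495)
sqrt(k + 5439) = sqrt(-11495 + 5439) = sqrt(-6056) = 2*I*sqrt(1514)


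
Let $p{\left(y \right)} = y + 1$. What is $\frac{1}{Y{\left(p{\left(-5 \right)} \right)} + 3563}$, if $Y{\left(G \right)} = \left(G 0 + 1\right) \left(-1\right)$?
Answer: $\frac{1}{3562} \approx 0.00028074$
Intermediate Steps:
$p{\left(y \right)} = 1 + y$
$Y{\left(G \right)} = -1$ ($Y{\left(G \right)} = \left(0 + 1\right) \left(-1\right) = 1 \left(-1\right) = -1$)
$\frac{1}{Y{\left(p{\left(-5 \right)} \right)} + 3563} = \frac{1}{-1 + 3563} = \frac{1}{3562}$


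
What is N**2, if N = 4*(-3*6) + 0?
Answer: 5184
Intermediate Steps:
N = -72 (N = 4*(-18) + 0 = -72 + 0 = -72)
N**2 = (-72)**2 = 5184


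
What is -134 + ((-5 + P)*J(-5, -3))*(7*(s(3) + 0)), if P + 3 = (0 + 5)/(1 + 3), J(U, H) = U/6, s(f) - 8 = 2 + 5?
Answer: 3653/8 ≈ 456.63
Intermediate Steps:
s(f) = 15 (s(f) = 8 + (2 + 5) = 8 + 7 = 15)
J(U, H) = U/6 (J(U, H) = U*(⅙) = U/6)
P = -7/4 (P = -3 + (0 + 5)/(1 + 3) = -3 + 5/4 = -7/4 ≈ -1.7500)
-134 + ((-5 + P)*J(-5, -3))*(7*(s(3) + 0)) = -134 + ((-5 - 7/4)*((⅙)*(-5)))*(7*(15 + 0)) = -134 + (-27/4*(-⅚))*(7*15) = -134 + (45/8)*105 = -134 + 4725/8 = 3653/8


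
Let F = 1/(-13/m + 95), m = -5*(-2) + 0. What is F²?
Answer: 100/877969 ≈ 0.00011390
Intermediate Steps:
m = 10 (m = 10 + 0 = 10)
F = 10/937 (F = 1/(-13/10 + 95) = 1/(937/10) = 10/937 ≈ 0.010672)
F² = (10/937)² = 100/877969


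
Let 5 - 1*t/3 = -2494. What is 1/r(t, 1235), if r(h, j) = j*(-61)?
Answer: -1/75335 ≈ -1.3274e-5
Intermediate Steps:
t = 7497 (t = 15 - 3*(-2494) = 15 + 7482 = 7497)
r(h, j) = -61*j
1/r(t, 1235) = 1/(-61*1235) = 1/(-75335) = -1/75335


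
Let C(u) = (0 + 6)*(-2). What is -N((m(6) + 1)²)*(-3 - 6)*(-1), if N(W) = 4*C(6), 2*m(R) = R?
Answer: 432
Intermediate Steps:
m(R) = R/2
C(u) = -12 (C(u) = 6*(-2) = -12)
N(W) = -48 (N(W) = 4*(-12) = -48)
-N((m(6) + 1)²)*(-3 - 6)*(-1) = -(-48*(-3 - 6))*(-1) = -(-48*(-9))*(-1) = -432*(-1) = -1*(-432) = 432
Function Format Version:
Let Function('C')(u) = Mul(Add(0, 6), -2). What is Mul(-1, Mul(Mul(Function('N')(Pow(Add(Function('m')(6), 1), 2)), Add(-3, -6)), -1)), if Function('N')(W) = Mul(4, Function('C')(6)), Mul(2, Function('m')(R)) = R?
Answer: 432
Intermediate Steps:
Function('m')(R) = Mul(Rational(1, 2), R)
Function('C')(u) = -12 (Function('C')(u) = Mul(6, -2) = -12)
Function('N')(W) = -48 (Function('N')(W) = Mul(4, -12) = -48)
Mul(-1, Mul(Mul(Function('N')(Pow(Add(Function('m')(6), 1), 2)), Add(-3, -6)), -1)) = Mul(-1, Mul(Mul(-48, Add(-3, -6)), -1)) = Mul(-1, Mul(Mul(-48, -9), -1)) = Mul(-1, Mul(432, -1)) = Mul(-1, -432) = 432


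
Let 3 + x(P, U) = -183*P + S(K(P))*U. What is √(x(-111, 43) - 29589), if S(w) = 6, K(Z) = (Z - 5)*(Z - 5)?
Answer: I*√9021 ≈ 94.979*I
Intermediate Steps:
K(Z) = (-5 + Z)² (K(Z) = (-5 + Z)*(-5 + Z) = (-5 + Z)²)
x(P, U) = -3 - 183*P + 6*U (x(P, U) = -3 + (-183*P + 6*U) = -3 - 183*P + 6*U)
√(x(-111, 43) - 29589) = √((-3 - 183*(-111) + 6*43) - 29589) = √((-3 + 20313 + 258) - 29589) = √(20568 - 29589) = √(-9021) = I*√9021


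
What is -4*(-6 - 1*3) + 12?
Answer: 48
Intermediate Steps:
-4*(-6 - 1*3) + 12 = -4*(-6 - 3) + 12 = -4*(-9) + 12 = 36 + 12 = 48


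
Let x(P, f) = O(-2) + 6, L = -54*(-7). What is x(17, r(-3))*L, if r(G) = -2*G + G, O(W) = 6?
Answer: 4536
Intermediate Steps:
L = 378
r(G) = -G
x(P, f) = 12 (x(P, f) = 6 + 6 = 12)
x(17, r(-3))*L = 12*378 = 4536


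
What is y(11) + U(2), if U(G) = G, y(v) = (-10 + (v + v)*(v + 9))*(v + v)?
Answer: 9462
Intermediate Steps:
y(v) = 2*v*(-10 + 2*v*(9 + v)) (y(v) = (-10 + (2*v)*(9 + v))*(2*v) = (-10 + 2*v*(9 + v))*(2*v) = 2*v*(-10 + 2*v*(9 + v)))
y(11) + U(2) = 4*11*(-5 + 11² + 9*11) + 2 = 4*11*(-5 + 121 + 99) + 2 = 4*11*215 + 2 = 9460 + 2 = 9462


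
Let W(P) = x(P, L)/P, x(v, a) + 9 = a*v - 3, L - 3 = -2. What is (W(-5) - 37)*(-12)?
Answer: 2016/5 ≈ 403.20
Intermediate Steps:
L = 1 (L = 3 - 2 = 1)
x(v, a) = -12 + a*v (x(v, a) = -9 + (a*v - 3) = -9 + (-3 + a*v) = -12 + a*v)
W(P) = (-12 + P)/P (W(P) = (-12 + 1*P)/P = (-12 + P)/P)
(W(-5) - 37)*(-12) = ((-12 - 5)/(-5) - 37)*(-12) = (-1/5*(-17) - 37)*(-12) = (17/5 - 37)*(-12) = -168/5*(-12) = 2016/5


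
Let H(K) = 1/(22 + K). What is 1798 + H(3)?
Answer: 44951/25 ≈ 1798.0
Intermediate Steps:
1798 + H(3) = 1798 + 1/(22 + 3) = 1798 + 1/25 = 44951/25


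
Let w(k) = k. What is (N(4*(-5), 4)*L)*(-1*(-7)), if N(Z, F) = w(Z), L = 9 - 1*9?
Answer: 0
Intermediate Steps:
L = 0 (L = 9 - 9 = 0)
N(Z, F) = Z
(N(4*(-5), 4)*L)*(-1*(-7)) = ((4*(-5))*0)*(-1*(-7)) = -20*0*7 = 0*7 = 0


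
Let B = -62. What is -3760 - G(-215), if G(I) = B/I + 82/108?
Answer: -43665763/11610 ≈ -3761.0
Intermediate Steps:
G(I) = 41/54 - 62/I (G(I) = -62/I + 82/108 = -62/I + 82*(1/108) = -62/I + 41/54 = 41/54 - 62/I)
-3760 - G(-215) = -3760 - (41/54 - 62/(-215)) = -3760 - (41/54 - 62*(-1/215)) = -3760 - (41/54 + 62/215) = -3760 - 1*12163/11610 = -3760 - 12163/11610 = -43665763/11610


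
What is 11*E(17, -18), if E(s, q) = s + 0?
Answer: 187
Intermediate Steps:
E(s, q) = s
11*E(17, -18) = 11*17 = 187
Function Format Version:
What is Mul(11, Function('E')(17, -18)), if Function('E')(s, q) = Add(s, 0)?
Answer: 187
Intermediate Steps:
Function('E')(s, q) = s
Mul(11, Function('E')(17, -18)) = Mul(11, 17) = 187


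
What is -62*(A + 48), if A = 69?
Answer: -7254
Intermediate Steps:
-62*(A + 48) = -62*(69 + 48) = -62*117 = -7254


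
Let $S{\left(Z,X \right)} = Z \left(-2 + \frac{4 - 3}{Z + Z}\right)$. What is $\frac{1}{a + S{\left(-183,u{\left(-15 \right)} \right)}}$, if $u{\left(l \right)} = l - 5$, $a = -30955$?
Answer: $- \frac{2}{61177} \approx -3.2692 \cdot 10^{-5}$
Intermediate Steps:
$u{\left(l \right)} = -5 + l$ ($u{\left(l \right)} = l - 5 = -5 + l$)
$S{\left(Z,X \right)} = Z \left(-2 + \frac{1}{2 Z}\right)$ ($S{\left(Z,X \right)} = Z \left(-2 + 1 \frac{1}{2 Z}\right) = Z \left(-2 + \frac{1}{2 Z}\right)$)
$\frac{1}{a + S{\left(-183,u{\left(-15 \right)} \right)}} = \frac{1}{-30955 + \left(\frac{1}{2} - -366\right)} = \frac{1}{-30955 + \left(\frac{1}{2} + 366\right)} = \frac{1}{-30955 + \frac{733}{2}} = \frac{1}{- \frac{61177}{2}} = - \frac{2}{61177}$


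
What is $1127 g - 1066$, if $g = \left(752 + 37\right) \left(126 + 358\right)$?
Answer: $430373186$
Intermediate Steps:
$g = 381876$ ($g = 789 \cdot 484 = 381876$)
$1127 g - 1066 = 1127 \cdot 381876 - 1066 = 430374252 - 1066 = 430373186$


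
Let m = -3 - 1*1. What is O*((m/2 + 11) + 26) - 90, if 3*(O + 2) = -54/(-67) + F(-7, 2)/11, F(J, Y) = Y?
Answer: -328280/2211 ≈ -148.48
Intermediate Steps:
m = -4 (m = -3 - 1 = -4)
O = -3694/2211 (O = -2 + (-54/(-67) + 2/11)/3 = -2 + (-54*(-1/67) + 2*(1/11))/3 = -2 + (54/67 + 2/11)/3 = -2 + (⅓)*(728/737) = -2 + 728/2211 = -3694/2211 ≈ -1.6707)
O*((m/2 + 11) + 26) - 90 = -3694*((-4/2 + 11) + 26)/2211 - 90 = -3694*(((½)*(-4) + 11) + 26)/2211 - 90 = -3694*((-2 + 11) + 26)/2211 - 90 = -3694*(9 + 26)/2211 - 90 = -3694/2211*35 - 90 = -129290/2211 - 90 = -328280/2211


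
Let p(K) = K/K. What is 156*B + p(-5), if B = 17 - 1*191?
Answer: -27143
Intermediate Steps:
B = -174 (B = 17 - 191 = -174)
p(K) = 1
156*B + p(-5) = 156*(-174) + 1 = -27144 + 1 = -27143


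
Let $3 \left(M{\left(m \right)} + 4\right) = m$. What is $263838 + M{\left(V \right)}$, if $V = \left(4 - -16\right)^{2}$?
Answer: $\frac{791902}{3} \approx 2.6397 \cdot 10^{5}$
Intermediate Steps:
$V = 400$ ($V = \left(4 + 16\right)^{2} = 20^{2} = 400$)
$M{\left(m \right)} = -4 + \frac{m}{3}$
$263838 + M{\left(V \right)} = 263838 + \left(-4 + \frac{1}{3} \cdot 400\right) = 263838 + \left(-4 + \frac{400}{3}\right) = 263838 + \frac{388}{3} = \frac{791902}{3}$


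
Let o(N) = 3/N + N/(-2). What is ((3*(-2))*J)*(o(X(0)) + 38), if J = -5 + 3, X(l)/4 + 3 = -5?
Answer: 5175/8 ≈ 646.88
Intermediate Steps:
X(l) = -32 (X(l) = -12 + 4*(-5) = -12 - 20 = -32)
J = -2
o(N) = 3/N - N/2 (o(N) = 3/N + N*(-½) = 3/N - N/2)
((3*(-2))*J)*(o(X(0)) + 38) = ((3*(-2))*(-2))*((3/(-32) - ½*(-32)) + 38) = (-6*(-2))*((3*(-1/32) + 16) + 38) = 12*((-3/32 + 16) + 38) = 12*(509/32 + 38) = 12*(1725/32) = 5175/8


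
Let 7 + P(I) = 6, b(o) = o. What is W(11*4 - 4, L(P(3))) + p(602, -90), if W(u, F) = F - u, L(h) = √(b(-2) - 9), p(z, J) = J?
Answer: -130 + I*√11 ≈ -130.0 + 3.3166*I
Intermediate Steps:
P(I) = -1 (P(I) = -7 + 6 = -1)
L(h) = I*√11 (L(h) = √(-2 - 9) = √(-11) = I*√11)
W(11*4 - 4, L(P(3))) + p(602, -90) = (I*√11 - (11*4 - 4)) - 90 = (I*√11 - (44 - 4)) - 90 = (I*√11 - 1*40) - 90 = (I*√11 - 40) - 90 = (-40 + I*√11) - 90 = -130 + I*√11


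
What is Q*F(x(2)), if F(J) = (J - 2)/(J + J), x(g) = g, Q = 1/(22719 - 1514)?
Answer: 0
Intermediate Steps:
Q = 1/21205 ≈ 4.7159e-5
F(J) = (-2 + J)/(2*J) (F(J) = (-2 + J)/((2*J)) = (-2 + J)*(1/(2*J)) = (-2 + J)/(2*J))
Q*F(x(2)) = ((½)*(-2 + 2)/2)/21205 = ((½)*(½)*0)/21205 = (1/21205)*0 = 0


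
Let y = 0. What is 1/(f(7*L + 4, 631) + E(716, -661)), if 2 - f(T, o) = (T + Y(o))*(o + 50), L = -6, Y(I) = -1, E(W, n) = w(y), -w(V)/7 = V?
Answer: 1/26561 ≈ 3.7649e-5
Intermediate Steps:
w(V) = -7*V
E(W, n) = 0 (E(W, n) = -7*0 = 0)
f(T, o) = 2 - (-1 + T)*(50 + o) (f(T, o) = 2 - (T - 1)*(o + 50) = 2 - (-1 + T)*(50 + o))
1/(f(7*L + 4, 631) + E(716, -661)) = 1/((52 + 631 - 50*(7*(-6) + 4) - 1*(7*(-6) + 4)*631) + 0) = 1/((52 + 631 - 50*(-42 + 4) - 1*(-42 + 4)*631) + 0) = 1/((52 + 631 - 50*(-38) - 1*(-38)*631) + 0) = 1/((52 + 631 + 1900 + 23978) + 0) = 1/(26561 + 0) = 1/26561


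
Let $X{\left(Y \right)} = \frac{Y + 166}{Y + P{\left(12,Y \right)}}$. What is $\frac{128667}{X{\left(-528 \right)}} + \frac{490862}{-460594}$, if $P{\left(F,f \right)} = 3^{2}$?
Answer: $\frac{15378724061359}{83367514} \approx 1.8447 \cdot 10^{5}$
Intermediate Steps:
$P{\left(F,f \right)} = 9$
$X{\left(Y \right)} = \frac{166 + Y}{9 + Y}$ ($X{\left(Y \right)} = \frac{Y + 166}{Y + 9} = \frac{166 + Y}{9 + Y}$)
$\frac{128667}{X{\left(-528 \right)}} + \frac{490862}{-460594} = \frac{128667}{\frac{1}{9 - 528} \left(166 - 528\right)} + \frac{490862}{-460594} = \frac{128667}{\frac{1}{-519} \left(-362\right)} + 490862 \left(- \frac{1}{460594}\right) = \frac{128667}{\left(- \frac{1}{519}\right) \left(-362\right)} - \frac{245431}{230297} = \frac{128667}{\frac{362}{519}} - \frac{245431}{230297} = 128667 \cdot \frac{519}{362} - \frac{245431}{230297} = \frac{66778173}{362} - \frac{245431}{230297} = \frac{15378724061359}{83367514}$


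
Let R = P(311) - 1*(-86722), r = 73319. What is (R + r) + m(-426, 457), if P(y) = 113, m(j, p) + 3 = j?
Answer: 159725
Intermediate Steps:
m(j, p) = -3 + j
R = 86835 (R = 113 - 1*(-86722) = 113 + 86722 = 86835)
(R + r) + m(-426, 457) = (86835 + 73319) + (-3 - 426) = 160154 - 429 = 159725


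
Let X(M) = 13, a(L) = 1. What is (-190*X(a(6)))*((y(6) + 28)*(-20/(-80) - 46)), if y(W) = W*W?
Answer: 7232160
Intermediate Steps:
y(W) = W²
(-190*X(a(6)))*((y(6) + 28)*(-20/(-80) - 46)) = (-190*13)*((6² + 28)*(-20/(-80) - 46)) = -2470*(36 + 28)*(-20*(-1/80) - 46) = -158080*(¼ - 46) = -158080*(-183)/4 = -2470*(-2928) = 7232160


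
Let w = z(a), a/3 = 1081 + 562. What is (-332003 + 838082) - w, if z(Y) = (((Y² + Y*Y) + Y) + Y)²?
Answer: -2361954167497521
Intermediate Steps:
a = 4929 (a = 3*(1081 + 562) = 3*1643 = 4929)
z(Y) = (2*Y + 2*Y²)² (z(Y) = (((Y² + Y²) + Y) + Y)² = ((2*Y² + Y) + Y)² = ((Y + 2*Y²) + Y)² = (2*Y + 2*Y²)²)
w = 2361954168003600 (w = 4*4929²*(1 + 4929)² = 4*24295041*4930² = 4*24295041*24304900 = 2361954168003600)
(-332003 + 838082) - w = (-332003 + 838082) - 1*2361954168003600 = 506079 - 2361954168003600 = -2361954167497521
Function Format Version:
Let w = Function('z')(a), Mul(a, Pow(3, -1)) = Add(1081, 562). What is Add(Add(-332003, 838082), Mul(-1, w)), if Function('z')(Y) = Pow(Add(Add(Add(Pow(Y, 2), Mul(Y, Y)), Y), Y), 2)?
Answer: -2361954167497521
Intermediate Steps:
a = 4929 (a = Mul(3, Add(1081, 562)) = Mul(3, 1643) = 4929)
Function('z')(Y) = Pow(Add(Mul(2, Y), Mul(2, Pow(Y, 2))), 2) (Function('z')(Y) = Pow(Add(Add(Add(Pow(Y, 2), Pow(Y, 2)), Y), Y), 2) = Pow(Add(Add(Mul(2, Pow(Y, 2)), Y), Y), 2) = Pow(Add(Add(Y, Mul(2, Pow(Y, 2))), Y), 2) = Pow(Add(Mul(2, Y), Mul(2, Pow(Y, 2))), 2))
w = 2361954168003600 (w = Mul(4, Pow(4929, 2), Pow(Add(1, 4929), 2)) = Mul(4, 24295041, Pow(4930, 2)) = Mul(4, 24295041, 24304900) = 2361954168003600)
Add(Add(-332003, 838082), Mul(-1, w)) = Add(Add(-332003, 838082), Mul(-1, 2361954168003600)) = Add(506079, -2361954168003600) = -2361954167497521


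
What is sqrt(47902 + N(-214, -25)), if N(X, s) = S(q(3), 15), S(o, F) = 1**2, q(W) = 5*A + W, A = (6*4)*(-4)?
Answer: sqrt(47903) ≈ 218.87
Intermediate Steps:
A = -96 (A = 24*(-4) = -96)
q(W) = -480 + W (q(W) = 5*(-96) + W = -480 + W)
S(o, F) = 1
N(X, s) = 1
sqrt(47902 + N(-214, -25)) = sqrt(47902 + 1) = sqrt(47903)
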